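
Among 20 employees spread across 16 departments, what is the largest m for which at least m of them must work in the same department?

2

If each of the 16 departments held at most 1, the total would be at most 16 × 1 = 16 < 20, a contradiction.
So at least one holds ⌈20/16⌉ = 2.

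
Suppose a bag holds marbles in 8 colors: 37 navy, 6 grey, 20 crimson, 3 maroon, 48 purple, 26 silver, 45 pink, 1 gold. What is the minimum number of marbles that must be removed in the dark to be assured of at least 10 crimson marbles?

176

The worst case draws every non-crimson marble first: 37 + 6 + 3 + 48 + 26 + 45 + 1 = 166.
The next 10 draws are then forced to be crimson, giving 166 + 10 = 176.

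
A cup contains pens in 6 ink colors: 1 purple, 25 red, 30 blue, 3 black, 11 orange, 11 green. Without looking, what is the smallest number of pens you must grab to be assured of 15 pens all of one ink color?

In the worst case we take at most 14 of each ink color, but all 1 purple, all 3 black, all 11 orange, and all 11 green (fewer than 14), giving 1 + 14 + 14 + 3 + 11 + 11 = 54.
One more pen then forces some ink color to 15, so 54 + 1 = 55.

55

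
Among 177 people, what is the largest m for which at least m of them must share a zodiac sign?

15

There are 12 zodiac signs, which serve as the pigeonholes.
If each of the 12 zodiac signs held at most 14, the total would be at most 12 × 14 = 168 < 177, a contradiction.
So at least one holds ⌈177/12⌉ = 15.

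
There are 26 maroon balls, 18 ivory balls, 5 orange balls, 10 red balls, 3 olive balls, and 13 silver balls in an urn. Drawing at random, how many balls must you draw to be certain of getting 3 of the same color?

Treat the 6 colors as pigeonholes.
The worst case takes 2 balls of each color without reaching 3 of any: 6 × 2 = 12.
The next ball must bring some color to 3, so 12 + 1 = 13.

13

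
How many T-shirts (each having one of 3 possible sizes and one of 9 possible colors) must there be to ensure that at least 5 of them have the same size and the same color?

109

There are 3 × 9 = 27 (size, color) combinations acting as pigeonholes.
With 27 × 4 = 108 T-shirts we could place exactly 4 in each, with no (size, color) pair reaching 5.
One more forces some (size, color) pair to hold 5, so 108 + 1 = 109.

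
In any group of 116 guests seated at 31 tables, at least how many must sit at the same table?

4

The 116 guests fall into 31 tables.
If each of the 31 tables held at most 3, the total would be at most 31 × 3 = 93 < 116, a contradiction.
So at least one holds ⌈116/31⌉ = 4.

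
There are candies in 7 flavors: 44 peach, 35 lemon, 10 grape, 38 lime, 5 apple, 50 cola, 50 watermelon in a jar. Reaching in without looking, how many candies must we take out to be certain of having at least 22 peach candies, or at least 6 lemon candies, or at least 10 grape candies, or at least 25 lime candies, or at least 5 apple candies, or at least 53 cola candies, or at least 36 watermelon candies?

The worst case stops just short of every target: 21 peach, 5 lemon, 9 grape, 24 lime, 4 apple, all 50 cola, 35 watermelon — 21 + 5 + 9 + 24 + 4 + 50 + 35 = 148 candies.
One more candy must push some flavor to its target, so 148 + 1 = 149.

149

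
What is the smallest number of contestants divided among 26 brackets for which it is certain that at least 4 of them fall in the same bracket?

79

There are 26 brackets acting as pigeonholes.
With 26 × 3 = 78 contestants we could place exactly 3 in each, with no class reaching 4.
One more forces some class to hold 4, so 78 + 1 = 79.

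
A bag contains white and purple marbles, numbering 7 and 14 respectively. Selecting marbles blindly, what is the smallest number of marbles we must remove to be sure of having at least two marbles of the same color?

The worst case takes 1 marble of each color without reaching 2 of any: 2 × 1 = 2.
The next marble must bring some color to 2, so 2 + 1 = 3.

3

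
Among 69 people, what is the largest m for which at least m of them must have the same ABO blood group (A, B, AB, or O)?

The 69 people fall into 4 ABO blood groups.
If each of the 4 ABO blood groups held at most 17, the total would be at most 4 × 17 = 68 < 69, a contradiction.
So at least one holds ⌈69/4⌉ = 18.

18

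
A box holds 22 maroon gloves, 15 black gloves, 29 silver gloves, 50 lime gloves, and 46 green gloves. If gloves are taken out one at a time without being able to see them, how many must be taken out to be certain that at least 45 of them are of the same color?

155

In the worst case we take at most 44 of each color, but all 22 maroon, all 15 black, and all 29 silver (fewer than 44), giving 22 + 15 + 29 + 44 + 44 = 154.
One more glove then forces some color to 45, so 154 + 1 = 155.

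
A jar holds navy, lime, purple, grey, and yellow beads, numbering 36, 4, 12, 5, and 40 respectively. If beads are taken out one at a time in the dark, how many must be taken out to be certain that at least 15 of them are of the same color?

50

In the worst case we take at most 14 of each color, but all 4 lime, all 12 purple, and all 5 grey (fewer than 14), giving 14 + 4 + 12 + 5 + 14 = 49.
One more bead then forces some color to 15, so 49 + 1 = 50.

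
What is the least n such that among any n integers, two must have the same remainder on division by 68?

69

Use the pigeonhole principle on residue classes: two integers differ by a multiple of 68 exactly when they share a remainder mod 68.
There are 68 residue classes mod 68, so 68 integers can all lie in distinct classes.
One more integer must repeat a residue, giving a difference divisible by 68. So n = 68 + 1 = 69.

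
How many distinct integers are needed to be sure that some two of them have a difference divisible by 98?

99

Two integers differ by a multiple of 98 exactly when they share a remainder mod 98.
There are 98 residue classes mod 98, so 98 integers can all lie in distinct classes.
One more integer must repeat a residue, giving a difference divisible by 98. So n = 98 + 1 = 99.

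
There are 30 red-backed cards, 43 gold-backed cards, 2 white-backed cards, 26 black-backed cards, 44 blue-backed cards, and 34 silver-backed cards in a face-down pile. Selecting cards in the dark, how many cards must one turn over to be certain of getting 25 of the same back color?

123

In the worst case we take at most 24 of each back color, but all 2 white-backed (fewer than 24), giving 24 + 24 + 2 + 24 + 24 + 24 = 122.
One more card then forces some back color to 25, so 122 + 1 = 123.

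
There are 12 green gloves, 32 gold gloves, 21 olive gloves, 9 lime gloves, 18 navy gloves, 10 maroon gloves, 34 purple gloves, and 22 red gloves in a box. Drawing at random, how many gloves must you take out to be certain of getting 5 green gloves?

To avoid green gloves as long as possible, exhaust the other 7 colors first.
The worst case draws every non-green glove first: 32 + 21 + 9 + 18 + 10 + 34 + 22 = 146.
The next 5 draws are then forced to be green, giving 146 + 5 = 151.

151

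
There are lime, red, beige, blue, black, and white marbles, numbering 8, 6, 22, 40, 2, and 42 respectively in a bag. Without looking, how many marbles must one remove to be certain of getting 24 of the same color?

In the worst case we take at most 23 of each color, but all 8 lime, all 6 red, all 22 beige, and all 2 black (fewer than 23), giving 8 + 6 + 22 + 23 + 2 + 23 = 84.
One more marble then forces some color to 24, so 84 + 1 = 85.

85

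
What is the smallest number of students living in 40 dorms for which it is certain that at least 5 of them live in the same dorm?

There are 40 dorms acting as pigeonholes.
With 40 × 4 = 160 students we could place exactly 4 in each, with no class reaching 5.
One more forces some class to hold 5, so 160 + 1 = 161.

161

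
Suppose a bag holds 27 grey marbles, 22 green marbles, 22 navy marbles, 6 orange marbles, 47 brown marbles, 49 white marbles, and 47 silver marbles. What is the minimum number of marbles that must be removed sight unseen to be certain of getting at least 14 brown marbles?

187

To avoid brown marbles as long as possible, exhaust the other 6 colors first.
The worst case draws every non-brown marble first: 27 + 22 + 22 + 6 + 49 + 47 = 173.
The next 14 draws are then forced to be brown, giving 173 + 14 = 187.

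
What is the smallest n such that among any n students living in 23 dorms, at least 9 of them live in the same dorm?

185

There are 23 dorms acting as pigeonholes.
With 23 × 8 = 184 students we could place exactly 8 in each, with no class reaching 9.
One more forces some class to hold 9, so 184 + 1 = 185.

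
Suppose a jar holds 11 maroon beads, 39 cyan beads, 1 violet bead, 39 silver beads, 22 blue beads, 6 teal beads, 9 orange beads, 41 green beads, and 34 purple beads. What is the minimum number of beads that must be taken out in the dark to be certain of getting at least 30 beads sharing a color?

166

Treat the 9 colors as pigeonholes.
In the worst case we take at most 29 of each color, but all 11 maroon, all 1 violet, all 22 blue, all 6 teal, and all 9 orange (fewer than 29), giving 11 + 29 + 1 + 29 + 22 + 6 + 9 + 29 + 29 = 165.
One more bead then forces some color to 30, so 165 + 1 = 166.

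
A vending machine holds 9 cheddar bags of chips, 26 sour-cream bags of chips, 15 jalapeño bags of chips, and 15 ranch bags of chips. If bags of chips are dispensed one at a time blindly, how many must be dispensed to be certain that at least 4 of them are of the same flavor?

Treat the 4 flavors as pigeonholes.
The worst case takes 3 bags of chips of each flavor without reaching 4 of any: 4 × 3 = 12.
The next bag of chips must bring some flavor to 4, so 12 + 1 = 13.

13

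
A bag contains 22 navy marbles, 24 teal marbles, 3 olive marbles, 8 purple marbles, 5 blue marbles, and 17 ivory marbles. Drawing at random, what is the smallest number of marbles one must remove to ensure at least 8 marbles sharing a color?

37

In the worst case we take at most 7 of each color, but all 3 olive and all 5 blue (fewer than 7), giving 7 + 7 + 3 + 7 + 5 + 7 = 36.
One more marble then forces some color to 8, so 36 + 1 = 37.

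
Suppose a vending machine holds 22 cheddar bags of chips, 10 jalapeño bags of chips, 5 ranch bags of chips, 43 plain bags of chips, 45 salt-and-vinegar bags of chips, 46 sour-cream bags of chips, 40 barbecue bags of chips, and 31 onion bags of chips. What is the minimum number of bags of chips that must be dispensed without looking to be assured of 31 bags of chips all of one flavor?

In the worst case we take at most 30 of each flavor, but all 22 cheddar, all 10 jalapeño, and all 5 ranch (fewer than 30), giving 22 + 10 + 5 + 30 + 30 + 30 + 30 + 30 = 187.
One more bag of chips then forces some flavor to 31, so 187 + 1 = 188.

188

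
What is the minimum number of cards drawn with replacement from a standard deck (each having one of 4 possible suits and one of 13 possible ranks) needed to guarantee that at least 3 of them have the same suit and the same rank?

There are 4 × 13 = 52 (suit, rank) combinations acting as pigeonholes.
With 52 × 2 = 104 cards drawn with replacement from a standard deck we could place exactly 2 in each, with no (suit, rank) pair reaching 3.
One more forces some (suit, rank) pair to hold 3, so 104 + 1 = 105.

105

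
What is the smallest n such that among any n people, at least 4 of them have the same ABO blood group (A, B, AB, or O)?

13

There are 4 ABO blood groups acting as pigeonholes.
With 4 × 3 = 12 people we could place exactly 3 in each, with no class reaching 4.
One more forces some class to hold 4, so 12 + 1 = 13.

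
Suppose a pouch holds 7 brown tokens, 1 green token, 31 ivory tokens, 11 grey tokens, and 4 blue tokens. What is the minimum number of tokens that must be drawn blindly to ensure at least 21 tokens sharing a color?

44

Treat the 5 colors as pigeonholes.
In the worst case we take at most 20 of each color, but all 7 brown, all 1 green, all 11 grey, and all 4 blue (fewer than 20), giving 7 + 1 + 20 + 11 + 4 = 43.
One more token then forces some color to 21, so 43 + 1 = 44.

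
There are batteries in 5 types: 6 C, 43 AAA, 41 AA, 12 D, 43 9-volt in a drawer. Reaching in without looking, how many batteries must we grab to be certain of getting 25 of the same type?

In the worst case we take at most 24 of each type, but all 6 C and all 12 D (fewer than 24), giving 6 + 24 + 24 + 12 + 24 = 90.
One more battery then forces some type to 25, so 90 + 1 = 91.

91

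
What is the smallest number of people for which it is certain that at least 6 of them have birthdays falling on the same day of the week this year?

There are 7 days of the week acting as pigeonholes.
With 7 × 5 = 35 people we could place exactly 5 in each, with no class reaching 6.
One more forces some class to hold 6, so 35 + 1 = 36.

36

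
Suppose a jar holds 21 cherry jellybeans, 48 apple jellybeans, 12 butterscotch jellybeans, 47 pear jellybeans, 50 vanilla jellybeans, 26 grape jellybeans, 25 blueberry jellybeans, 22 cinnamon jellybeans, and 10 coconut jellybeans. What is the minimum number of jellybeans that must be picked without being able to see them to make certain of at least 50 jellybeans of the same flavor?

Treat the 9 flavors as pigeonholes.
In the worst case we take at most 49 of each flavor, but all 21 cherry, all 48 apple, all 12 butterscotch, all 47 pear, all 26 grape, all 25 blueberry, all 22 cinnamon, and all 10 coconut (fewer than 49), giving 21 + 48 + 12 + 47 + 49 + 26 + 25 + 22 + 10 = 260.
One more jellybean then forces some flavor to 50, so 260 + 1 = 261.

261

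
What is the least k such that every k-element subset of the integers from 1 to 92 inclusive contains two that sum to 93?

47

Partition {1, …, 92} into 46 pairs: {1,92}, {2,91}, …, {46,47}.
Choosing 46 integers — say the integers 1 through 46 — takes one from each pair and avoids the property.
Choosing 47 forces two into the same pair by pigeonhole, and those sum to 93. So 47.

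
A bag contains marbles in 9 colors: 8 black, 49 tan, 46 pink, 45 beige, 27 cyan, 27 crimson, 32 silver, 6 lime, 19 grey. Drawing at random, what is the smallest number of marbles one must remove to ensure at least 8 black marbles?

The worst case draws every non-black marble first: 49 + 46 + 45 + 27 + 27 + 32 + 6 + 19 = 251.
The next 8 draws are then forced to be black, giving 251 + 8 = 259.

259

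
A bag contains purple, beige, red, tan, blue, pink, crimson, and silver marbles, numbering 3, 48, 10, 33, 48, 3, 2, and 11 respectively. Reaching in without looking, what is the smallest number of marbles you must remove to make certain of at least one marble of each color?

157

The hardest color to obtain is crimson: we could draw every other marble first — 158 − 2 = 156 marbles — without a single crimson one.
The next draw must be crimson, so 156 + 1 = 157.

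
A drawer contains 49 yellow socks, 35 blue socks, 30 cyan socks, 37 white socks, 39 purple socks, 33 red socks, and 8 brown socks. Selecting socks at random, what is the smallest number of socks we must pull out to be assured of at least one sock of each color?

224

The hardest color to obtain is brown: we could draw every other sock first — 231 − 8 = 223 socks — without a single brown one.
The next draw must be brown, so 223 + 1 = 224.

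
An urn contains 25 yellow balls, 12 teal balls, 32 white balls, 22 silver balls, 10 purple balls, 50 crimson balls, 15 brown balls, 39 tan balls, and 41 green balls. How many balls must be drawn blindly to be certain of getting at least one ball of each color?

The hardest color to obtain is purple: we could draw every other ball first — 246 − 10 = 236 balls — without a single purple one.
The next draw must be purple, so 236 + 1 = 237.

237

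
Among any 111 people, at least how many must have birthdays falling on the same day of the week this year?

If each of the 7 days of the week held at most 15, the total would be at most 7 × 15 = 105 < 111, a contradiction.
So at least one holds ⌈111/7⌉ = 16.

16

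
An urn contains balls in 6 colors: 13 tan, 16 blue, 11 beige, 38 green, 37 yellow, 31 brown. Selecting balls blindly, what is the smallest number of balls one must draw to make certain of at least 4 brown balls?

The worst case draws every non-brown ball first: 13 + 16 + 11 + 38 + 37 = 115.
The next 4 draws are then forced to be brown, giving 115 + 4 = 119.

119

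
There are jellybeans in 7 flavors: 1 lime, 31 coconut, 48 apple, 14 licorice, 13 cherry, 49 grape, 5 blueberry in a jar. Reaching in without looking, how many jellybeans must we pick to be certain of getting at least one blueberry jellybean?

To avoid blueberry jellybeans as long as possible, exhaust the other 6 flavors first.
The worst case draws every non-blueberry jellybean first: 1 + 31 + 48 + 14 + 13 + 49 = 156.
The next draw is then forced to be blueberry, giving 156 + 1 = 157.

157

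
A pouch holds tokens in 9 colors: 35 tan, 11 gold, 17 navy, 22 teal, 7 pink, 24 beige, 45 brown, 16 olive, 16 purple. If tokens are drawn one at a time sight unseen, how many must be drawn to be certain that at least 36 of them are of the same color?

184

In the worst case we take at most 35 of each color, but all 11 gold, all 17 navy, all 22 teal, all 7 pink, all 24 beige, all 16 olive, and all 16 purple (fewer than 35), giving 35 + 11 + 17 + 22 + 7 + 24 + 35 + 16 + 16 = 183.
One more token then forces some color to 36, so 183 + 1 = 184.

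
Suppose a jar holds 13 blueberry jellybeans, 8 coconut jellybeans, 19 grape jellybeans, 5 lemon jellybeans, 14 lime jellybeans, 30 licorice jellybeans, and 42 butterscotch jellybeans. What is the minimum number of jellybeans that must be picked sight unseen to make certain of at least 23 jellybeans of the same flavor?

104

In the worst case we take at most 22 of each flavor, but all 13 blueberry, all 8 coconut, all 19 grape, all 5 lemon, and all 14 lime (fewer than 22), giving 13 + 8 + 19 + 5 + 14 + 22 + 22 = 103.
One more jellybean then forces some flavor to 23, so 103 + 1 = 104.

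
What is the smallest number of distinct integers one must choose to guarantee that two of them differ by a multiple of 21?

Two integers differ by a multiple of 21 exactly when they share a remainder mod 21.
There are 21 residue classes mod 21, so 21 integers can all lie in distinct classes.
One more integer must repeat a residue, giving a difference divisible by 21. So n = 21 + 1 = 22.

22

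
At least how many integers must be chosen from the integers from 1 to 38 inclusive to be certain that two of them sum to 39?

Partition {1, …, 38} into 19 pairs: {1,38}, {2,37}, …, {19,20}.
Choosing 19 integers — say the integers 1 through 19 — takes one from each pair and avoids the property.
Choosing 20 forces two into the same pair by pigeonhole, and those sum to 39. So 20.

20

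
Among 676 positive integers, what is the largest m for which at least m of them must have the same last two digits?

The 676 positive integers fall into 100 possible two-digit endings.
If each of the 100 possible two-digit endings held at most 6, the total would be at most 100 × 6 = 600 < 676, a contradiction.
So at least one holds ⌈676/100⌉ = 7.

7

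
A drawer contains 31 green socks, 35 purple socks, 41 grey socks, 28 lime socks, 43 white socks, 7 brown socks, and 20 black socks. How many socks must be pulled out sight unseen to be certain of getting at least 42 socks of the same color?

204

In the worst case we take at most 41 of each color, but all 31 green, all 35 purple, all 28 lime, all 7 brown, and all 20 black (fewer than 41), giving 31 + 35 + 41 + 28 + 41 + 7 + 20 = 203.
One more sock then forces some color to 42, so 203 + 1 = 204.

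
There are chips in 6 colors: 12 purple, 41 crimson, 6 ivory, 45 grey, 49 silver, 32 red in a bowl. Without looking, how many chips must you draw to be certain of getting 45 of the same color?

Treat the 6 colors as pigeonholes.
In the worst case we take at most 44 of each color, but all 12 purple, all 41 crimson, all 6 ivory, and all 32 red (fewer than 44), giving 12 + 41 + 6 + 44 + 44 + 32 = 179.
One more chip then forces some color to 45, so 179 + 1 = 180.

180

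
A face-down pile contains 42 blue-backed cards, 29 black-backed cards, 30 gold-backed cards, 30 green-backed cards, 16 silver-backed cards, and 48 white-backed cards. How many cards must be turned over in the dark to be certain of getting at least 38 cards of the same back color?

180

In the worst case we take at most 37 of each back color, but all 29 black-backed, all 30 gold-backed, all 30 green-backed, and all 16 silver-backed (fewer than 37), giving 37 + 29 + 30 + 30 + 16 + 37 = 179.
One more card then forces some back color to 38, so 179 + 1 = 180.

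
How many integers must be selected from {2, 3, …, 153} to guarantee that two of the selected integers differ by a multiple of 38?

39

Use the pigeonhole principle on residue classes: group the integers by remainder mod 38; there are 38 residue classes, each nonempty in this range.
Choosing one from each class (38 integers) avoids any shared remainder.
One more choice must repeat a class, so two differ by a multiple of 38. Hence 38 + 1 = 39.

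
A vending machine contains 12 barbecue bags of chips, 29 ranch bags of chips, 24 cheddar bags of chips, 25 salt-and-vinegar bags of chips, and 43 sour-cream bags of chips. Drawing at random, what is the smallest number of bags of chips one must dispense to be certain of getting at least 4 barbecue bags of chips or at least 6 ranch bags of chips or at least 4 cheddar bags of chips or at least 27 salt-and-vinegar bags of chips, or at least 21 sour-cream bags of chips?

57

Each of the 5 flavors has its own threshold; avoid all of them simultaneously.
The worst case stops just short of every target: 3 barbecue, 5 ranch, 3 cheddar, all 25 salt-and-vinegar, 20 sour-cream — 3 + 5 + 3 + 25 + 20 = 56 bags of chips.
One more bag of chips must push some flavor to its target, so 56 + 1 = 57.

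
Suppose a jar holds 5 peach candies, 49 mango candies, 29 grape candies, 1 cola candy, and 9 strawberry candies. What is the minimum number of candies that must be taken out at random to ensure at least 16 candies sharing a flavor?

In the worst case we take at most 15 of each flavor, but all 5 peach, all 1 cola, and all 9 strawberry (fewer than 15), giving 5 + 15 + 15 + 1 + 9 = 45.
One more candy then forces some flavor to 16, so 45 + 1 = 46.

46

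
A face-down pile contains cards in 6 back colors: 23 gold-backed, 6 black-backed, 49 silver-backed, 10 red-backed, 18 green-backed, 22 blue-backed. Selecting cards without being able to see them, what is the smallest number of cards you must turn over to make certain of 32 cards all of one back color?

Treat the 6 back colors as pigeonholes.
In the worst case we take at most 31 of each back color, but all 23 gold-backed, all 6 black-backed, all 10 red-backed, all 18 green-backed, and all 22 blue-backed (fewer than 31), giving 23 + 6 + 31 + 10 + 18 + 22 = 110.
One more card then forces some back color to 32, so 110 + 1 = 111.

111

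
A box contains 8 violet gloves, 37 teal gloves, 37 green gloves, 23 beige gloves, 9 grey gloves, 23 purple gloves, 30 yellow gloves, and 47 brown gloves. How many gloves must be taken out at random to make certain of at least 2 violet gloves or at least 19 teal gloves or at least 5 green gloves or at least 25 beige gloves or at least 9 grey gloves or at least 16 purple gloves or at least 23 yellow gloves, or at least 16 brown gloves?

107

The worst case stops just short of every target: 1 violet, 18 teal, 4 green, all 23 beige, 8 grey, 15 purple, 22 yellow, 15 brown — 1 + 18 + 4 + 23 + 8 + 15 + 22 + 15 = 106 gloves.
One more glove must push some color to its target, so 106 + 1 = 107.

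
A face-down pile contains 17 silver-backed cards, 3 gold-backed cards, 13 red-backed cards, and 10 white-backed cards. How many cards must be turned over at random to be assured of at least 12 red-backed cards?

42

To avoid red-backed cards as long as possible, exhaust the other 3 back colors first.
The worst case draws every non-red-backed card first: 17 + 3 + 10 = 30.
The next 12 draws are then forced to be red-backed, giving 30 + 12 = 42.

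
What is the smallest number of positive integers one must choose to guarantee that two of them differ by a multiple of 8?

9

Use the pigeonhole principle on residue classes: two integers differ by a multiple of 8 exactly when they share a remainder mod 8.
There are 8 residue classes mod 8, so 8 integers can all lie in distinct classes.
One more integer must repeat a residue, giving a difference divisible by 8. So n = 8 + 1 = 9.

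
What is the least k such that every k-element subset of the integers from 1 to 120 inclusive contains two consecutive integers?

61

Partition {1, …, 120} into 60 pairs: {1,2}, {3,4}, …, {119,120}.
Choosing 60 integers — say the 60 even numbers 2, 4, …, 120 — takes one from each pair and avoids the property.
Choosing 61 forces two into the same pair by pigeonhole, and those are consecutive. So 61.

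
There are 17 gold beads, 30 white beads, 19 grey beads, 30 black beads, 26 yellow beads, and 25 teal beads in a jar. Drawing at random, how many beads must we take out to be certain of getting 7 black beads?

The worst case draws every non-black bead first: 17 + 30 + 19 + 26 + 25 = 117.
The next 7 draws are then forced to be black, giving 117 + 7 = 124.

124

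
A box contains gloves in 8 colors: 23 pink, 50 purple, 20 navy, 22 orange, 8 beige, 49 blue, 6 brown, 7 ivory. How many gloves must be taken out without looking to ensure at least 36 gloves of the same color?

157

Treat the 8 colors as pigeonholes.
In the worst case we take at most 35 of each color, but all 23 pink, all 20 navy, all 22 orange, all 8 beige, all 6 brown, and all 7 ivory (fewer than 35), giving 23 + 35 + 20 + 22 + 8 + 35 + 6 + 7 = 156.
One more glove then forces some color to 36, so 156 + 1 = 157.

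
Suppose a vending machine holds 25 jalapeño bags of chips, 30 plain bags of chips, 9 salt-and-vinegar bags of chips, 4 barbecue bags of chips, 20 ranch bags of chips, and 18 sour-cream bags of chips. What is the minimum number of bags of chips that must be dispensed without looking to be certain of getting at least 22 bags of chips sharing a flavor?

94

In the worst case we take at most 21 of each flavor, but all 9 salt-and-vinegar, all 4 barbecue, all 20 ranch, and all 18 sour-cream (fewer than 21), giving 21 + 21 + 9 + 4 + 20 + 18 = 93.
One more bag of chips then forces some flavor to 22, so 93 + 1 = 94.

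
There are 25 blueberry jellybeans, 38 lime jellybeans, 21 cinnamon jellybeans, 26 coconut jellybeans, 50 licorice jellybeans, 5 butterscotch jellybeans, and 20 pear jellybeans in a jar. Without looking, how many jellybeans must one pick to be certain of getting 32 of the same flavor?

Treat the 7 flavors as pigeonholes.
In the worst case we take at most 31 of each flavor, but all 25 blueberry, all 21 cinnamon, all 26 coconut, all 5 butterscotch, and all 20 pear (fewer than 31), giving 25 + 31 + 21 + 26 + 31 + 5 + 20 = 159.
One more jellybean then forces some flavor to 32, so 159 + 1 = 160.

160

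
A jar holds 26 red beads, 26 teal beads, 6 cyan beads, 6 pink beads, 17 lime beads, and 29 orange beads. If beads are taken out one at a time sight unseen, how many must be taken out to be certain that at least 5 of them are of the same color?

The worst case takes 4 beads of each color without reaching 5 of any: 6 × 4 = 24.
The next bead must bring some color to 5, so 24 + 1 = 25.

25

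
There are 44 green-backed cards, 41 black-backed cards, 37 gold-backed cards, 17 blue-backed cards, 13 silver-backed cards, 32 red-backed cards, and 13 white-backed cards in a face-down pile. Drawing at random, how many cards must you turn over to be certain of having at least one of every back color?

185

The hardest back color to obtain is silver-backed: we could draw every other card first — 197 − 13 = 184 cards — without a single silver-backed one.
The next draw must be silver-backed, so 184 + 1 = 185.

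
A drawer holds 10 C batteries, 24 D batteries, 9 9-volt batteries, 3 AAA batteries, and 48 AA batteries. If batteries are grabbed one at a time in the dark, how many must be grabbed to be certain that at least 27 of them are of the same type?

73

In the worst case we take at most 26 of each type, but all 10 C, all 24 D, all 9 9-volt, and all 3 AAA (fewer than 26), giving 10 + 24 + 9 + 3 + 26 = 72.
One more battery then forces some type to 27, so 72 + 1 = 73.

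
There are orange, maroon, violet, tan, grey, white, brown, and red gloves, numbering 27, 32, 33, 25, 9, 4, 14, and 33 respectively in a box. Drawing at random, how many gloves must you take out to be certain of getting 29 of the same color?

In the worst case we take at most 28 of each color, but all 27 orange, all 25 tan, all 9 grey, all 4 white, and all 14 brown (fewer than 28), giving 27 + 28 + 28 + 25 + 9 + 4 + 14 + 28 = 163.
One more glove then forces some color to 29, so 163 + 1 = 164.

164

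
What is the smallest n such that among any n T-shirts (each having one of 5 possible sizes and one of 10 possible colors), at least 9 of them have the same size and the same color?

401

There are 5 × 10 = 50 (size, color) combinations acting as pigeonholes.
With 50 × 8 = 400 T-shirts we could place exactly 8 in each, with no (size, color) pair reaching 9.
One more forces some (size, color) pair to hold 9, so 400 + 1 = 401.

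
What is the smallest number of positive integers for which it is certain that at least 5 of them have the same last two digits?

401

There are 100 possible two-digit endings acting as pigeonholes.
With 100 × 4 = 400 positive integers we could place exactly 4 in each, with no class reaching 5.
One more forces some class to hold 5, so 400 + 1 = 401.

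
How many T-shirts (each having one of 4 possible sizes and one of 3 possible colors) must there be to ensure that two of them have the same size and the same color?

There are 4 × 3 = 12 (size, color) combinations acting as pigeonholes.
With 12 T-shirts we could place one in each, avoiding any repeat.
One more forces some (size, color) pair to hold 2, so 12 + 1 = 13.

13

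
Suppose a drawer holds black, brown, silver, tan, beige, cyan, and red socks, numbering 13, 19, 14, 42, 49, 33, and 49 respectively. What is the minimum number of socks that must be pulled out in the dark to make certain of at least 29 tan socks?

To avoid tan socks as long as possible, exhaust the other 6 colors first.
The worst case draws every non-tan sock first: 13 + 19 + 14 + 49 + 33 + 49 = 177.
The next 29 draws are then forced to be tan, giving 177 + 29 = 206.

206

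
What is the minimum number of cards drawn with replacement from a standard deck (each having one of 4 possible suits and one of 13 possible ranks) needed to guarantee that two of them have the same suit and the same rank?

There are 4 × 13 = 52 (suit, rank) combinations acting as pigeonholes.
With 52 cards drawn with replacement from a standard deck we could place one in each, avoiding any repeat.
One more forces some (suit, rank) pair to hold 2, so 52 + 1 = 53.

53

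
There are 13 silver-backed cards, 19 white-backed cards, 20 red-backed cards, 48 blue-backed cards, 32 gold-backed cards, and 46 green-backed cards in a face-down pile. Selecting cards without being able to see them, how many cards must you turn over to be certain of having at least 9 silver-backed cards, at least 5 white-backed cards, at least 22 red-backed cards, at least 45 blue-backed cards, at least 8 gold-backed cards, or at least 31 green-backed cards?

114

Each of the 6 back colors has its own threshold; avoid all of them simultaneously.
The worst case stops just short of every target: 8 silver-backed, 4 white-backed, all 20 red-backed, 44 blue-backed, 7 gold-backed, 30 green-backed — 8 + 4 + 20 + 44 + 7 + 30 = 113 cards.
One more card must push some back color to its target, so 113 + 1 = 114.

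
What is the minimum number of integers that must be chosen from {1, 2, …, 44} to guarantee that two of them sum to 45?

Partition {1, …, 44} into 22 pairs: {1,44}, {2,43}, …, {22,23}.
Choosing 22 integers — say the integers 1 through 22 — takes one from each pair and avoids the property.
Choosing 23 forces two into the same pair by pigeonhole, and those sum to 45. So 23.

23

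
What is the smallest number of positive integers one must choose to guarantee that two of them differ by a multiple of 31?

Two integers differ by a multiple of 31 exactly when they share a remainder mod 31.
There are 31 residue classes mod 31, so 31 integers can all lie in distinct classes.
One more integer must repeat a residue, giving a difference divisible by 31. So n = 31 + 1 = 32.

32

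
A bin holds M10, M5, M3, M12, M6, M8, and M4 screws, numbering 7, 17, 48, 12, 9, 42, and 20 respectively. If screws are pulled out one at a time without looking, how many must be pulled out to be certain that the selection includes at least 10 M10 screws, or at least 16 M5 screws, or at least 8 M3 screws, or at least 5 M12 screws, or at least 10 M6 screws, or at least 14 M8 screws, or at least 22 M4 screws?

76

The worst case stops just short of every target: all 7 M10, 15 M5, 7 M3, 4 M12, 9 M6, 13 M8, all 20 M4 — 7 + 15 + 7 + 4 + 9 + 13 + 20 = 75 screws.
One more screw must push some size to its target, so 75 + 1 = 76.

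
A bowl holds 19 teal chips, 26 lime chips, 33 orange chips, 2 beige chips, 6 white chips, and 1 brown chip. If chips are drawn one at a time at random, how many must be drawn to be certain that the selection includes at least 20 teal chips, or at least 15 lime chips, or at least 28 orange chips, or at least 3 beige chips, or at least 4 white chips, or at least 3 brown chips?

Each of the 6 colors has its own threshold; avoid all of them simultaneously.
The worst case stops just short of every target: 19 teal, 14 lime, 27 orange, 2 beige, 3 white, all 1 brown — 19 + 14 + 27 + 2 + 3 + 1 = 66 chips.
One more chip must push some color to its target, so 66 + 1 = 67.

67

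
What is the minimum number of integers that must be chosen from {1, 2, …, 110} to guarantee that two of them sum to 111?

56

Partition {1, …, 110} into 55 pairs: {1,110}, {2,109}, …, {55,56}.
Choosing 55 integers — say the integers 1 through 55 — takes one from each pair and avoids the property.
Choosing 56 forces two into the same pair by pigeonhole, and those sum to 111. So 56.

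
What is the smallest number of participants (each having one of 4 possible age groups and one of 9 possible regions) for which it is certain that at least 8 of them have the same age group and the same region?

There are 4 × 9 = 36 (age group, region) combinations acting as pigeonholes.
With 36 × 7 = 252 participants we could place exactly 7 in each, with no (age group, region) pair reaching 8.
One more forces some (age group, region) pair to hold 8, so 252 + 1 = 253.

253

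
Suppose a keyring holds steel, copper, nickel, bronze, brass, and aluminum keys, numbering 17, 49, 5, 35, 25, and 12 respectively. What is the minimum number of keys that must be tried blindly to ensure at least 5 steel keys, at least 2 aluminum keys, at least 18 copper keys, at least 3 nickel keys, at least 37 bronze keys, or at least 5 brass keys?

64

Each of the 6 types has its own threshold; avoid all of them simultaneously.
The worst case stops just short of every target: 4 steel, 17 copper, 2 nickel, all 35 bronze, 4 brass, 1 aluminum — 4 + 17 + 2 + 35 + 4 + 1 = 63 keys.
One more key must push some type to its target, so 63 + 1 = 64.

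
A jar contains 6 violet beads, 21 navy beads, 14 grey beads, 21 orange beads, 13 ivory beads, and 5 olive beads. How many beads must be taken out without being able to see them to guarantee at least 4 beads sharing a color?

The worst case takes 3 beads of each color without reaching 4 of any: 6 × 3 = 18.
The next bead must bring some color to 4, so 18 + 1 = 19.

19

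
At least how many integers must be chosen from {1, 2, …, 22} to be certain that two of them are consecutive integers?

12

Partition {1, …, 22} into 11 pairs: {1,2}, {3,4}, …, {21,22}.
Choosing 11 integers — say the 11 even numbers 2, 4, …, 22 — takes one from each pair and avoids the property.
Choosing 12 forces two into the same pair by pigeonhole, and those are consecutive. So 12.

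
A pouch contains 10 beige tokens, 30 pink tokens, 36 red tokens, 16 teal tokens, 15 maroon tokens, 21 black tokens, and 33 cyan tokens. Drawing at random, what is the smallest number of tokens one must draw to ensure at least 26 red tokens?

151

To avoid red tokens as long as possible, exhaust the other 6 colors first.
The worst case draws every non-red token first: 10 + 30 + 16 + 15 + 21 + 33 = 125.
The next 26 draws are then forced to be red, giving 125 + 26 = 151.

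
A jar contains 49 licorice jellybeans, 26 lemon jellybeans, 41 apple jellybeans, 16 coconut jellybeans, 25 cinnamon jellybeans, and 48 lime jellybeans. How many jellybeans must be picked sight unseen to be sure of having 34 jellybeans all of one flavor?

167

In the worst case we take at most 33 of each flavor, but all 26 lemon, all 16 coconut, and all 25 cinnamon (fewer than 33), giving 33 + 26 + 33 + 16 + 25 + 33 = 166.
One more jellybean then forces some flavor to 34, so 166 + 1 = 167.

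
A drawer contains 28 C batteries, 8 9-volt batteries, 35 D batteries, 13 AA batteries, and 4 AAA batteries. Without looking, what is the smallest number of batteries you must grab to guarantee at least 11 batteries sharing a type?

43

Treat the 5 types as pigeonholes.
In the worst case we take at most 10 of each type, but all 8 9-volt and all 4 AAA (fewer than 10), giving 10 + 8 + 10 + 10 + 4 = 42.
One more battery then forces some type to 11, so 42 + 1 = 43.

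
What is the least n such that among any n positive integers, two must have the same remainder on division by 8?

9

Two integers differ by a multiple of 8 exactly when they share a remainder mod 8.
There are 8 residue classes mod 8, so 8 integers can all lie in distinct classes.
One more integer must repeat a residue, giving a difference divisible by 8. So n = 8 + 1 = 9.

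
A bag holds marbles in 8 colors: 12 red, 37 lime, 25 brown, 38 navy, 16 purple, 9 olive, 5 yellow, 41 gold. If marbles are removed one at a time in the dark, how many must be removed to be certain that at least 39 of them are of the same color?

In the worst case we take at most 38 of each color, but all 12 red, all 37 lime, all 25 brown, all 16 purple, all 9 olive, and all 5 yellow (fewer than 38), giving 12 + 37 + 25 + 38 + 16 + 9 + 5 + 38 = 180.
One more marble then forces some color to 39, so 180 + 1 = 181.

181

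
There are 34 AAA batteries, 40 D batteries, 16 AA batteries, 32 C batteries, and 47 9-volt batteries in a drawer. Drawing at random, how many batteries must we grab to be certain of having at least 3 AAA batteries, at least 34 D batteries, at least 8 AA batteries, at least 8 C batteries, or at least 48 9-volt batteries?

The worst case stops just short of every target: 2 AAA, 33 D, 7 AA, 7 C, 47 9-volt — 2 + 33 + 7 + 7 + 47 = 96 batteries.
One more battery must push some type to its target, so 96 + 1 = 97.

97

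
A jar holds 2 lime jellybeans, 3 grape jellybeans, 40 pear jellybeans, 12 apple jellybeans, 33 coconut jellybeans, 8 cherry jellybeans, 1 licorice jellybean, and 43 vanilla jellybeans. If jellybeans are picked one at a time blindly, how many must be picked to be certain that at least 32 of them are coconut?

To avoid coconut jellybeans as long as possible, exhaust the other 7 flavors first.
The worst case draws every non-coconut jellybean first: 2 + 3 + 40 + 12 + 8 + 1 + 43 = 109.
The next 32 draws are then forced to be coconut, giving 109 + 32 = 141.

141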